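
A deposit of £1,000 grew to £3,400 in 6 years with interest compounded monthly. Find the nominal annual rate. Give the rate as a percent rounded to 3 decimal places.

20.571%

The 72-period growth factor is 3,400/1,000 = 3.4.
r/12 = 3.4^(1/72) − 1 ≈ 0.0171421, so r ≈ 12·0.0171421 = 20.57058%.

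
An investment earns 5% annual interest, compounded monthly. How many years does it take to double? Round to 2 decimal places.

13.89 years

(1 + 0.00416667)^(12t) = 2.
12t = ln 2 / ln(1 + 0.00416667) ≈ 0.69315/0.00415801 ≈ 166.7017.
t ≈ 13.8918.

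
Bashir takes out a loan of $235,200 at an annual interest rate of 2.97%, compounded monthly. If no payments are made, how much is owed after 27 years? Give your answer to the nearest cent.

Periodic rate = 2.97%/12 = 0.002475; periods = 12·27 = 324.
A = 235,200·(1 + 0.002475)^324 ≈ 235,200·2.22756549555 ≈ 523,923.4046.

$523,923.40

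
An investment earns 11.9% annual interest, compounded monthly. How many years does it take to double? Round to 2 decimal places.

(1 + 0.00991667)^(12t) = 2.
12t = ln 2 / ln(1 + 0.00991667) ≈ 0.69315/0.00986782 ≈ 70.2432.
t ≈ 5.8536.

5.85 years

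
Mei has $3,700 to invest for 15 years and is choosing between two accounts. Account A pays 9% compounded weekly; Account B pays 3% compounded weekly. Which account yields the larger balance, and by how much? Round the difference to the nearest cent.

Account A, by $8,453.83

Account A growth factor: (1 + 0.09/52)^780 ≈ 3.8529268375; balance ≈ 14,255.8293.
Account B growth factor: (1 + 0.03/52)^780 ≈ 1.568108698; balance ≈ 5,802.0022.
Account A is larger by 8,453.8271.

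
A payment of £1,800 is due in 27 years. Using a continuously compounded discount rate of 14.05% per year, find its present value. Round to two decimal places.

P = A·e^(−rt) = 1,800·e^(−3.7935).
e^(−3.7935) ≈ 0.02251665548, so P ≈ 40.5300.

£40.53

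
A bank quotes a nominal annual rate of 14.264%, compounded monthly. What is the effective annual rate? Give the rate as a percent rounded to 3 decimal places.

15.234%

EAR = (1 + 14.264%/12)^12 − 1 = (1 + 0.0118867)^12 − 1.
(1 + 0.0118867)^12 ≈ 1.152345, so EAR ≈ 15.23449%.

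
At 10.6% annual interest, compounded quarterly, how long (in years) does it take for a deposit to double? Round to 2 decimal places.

(1 + 0.0265)^(4t) = 2.
4t = ln 2 / ln(1 + 0.0265) ≈ 0.69315/0.026155 ≈ 26.5016.
t ≈ 6.6254.

6.63 years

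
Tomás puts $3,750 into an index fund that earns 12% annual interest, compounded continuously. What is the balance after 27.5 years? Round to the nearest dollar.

$101,672

A = P·e^(rt) = 3,750·e^(0.12·27.5) = 3,750·e^3.3.
e^3.3 ≈ 27.1126389207, so A ≈ 101,672.3960.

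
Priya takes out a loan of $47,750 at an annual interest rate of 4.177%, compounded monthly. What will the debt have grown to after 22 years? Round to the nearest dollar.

$119,501

Periodic rate = 4.177%/12 = 0.00348083; periods = 12·22 = 264.
A = 47,750·(1 + 0.04177/12)^264 ≈ 47,750·2.50263546648 ≈ 119,500.8435.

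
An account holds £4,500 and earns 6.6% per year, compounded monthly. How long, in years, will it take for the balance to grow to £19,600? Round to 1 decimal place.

22.4 years

(1 + 0.0055)^(12t) = 19,600/4,500 = 4.3556.
12t·ln(1 + 0.0055) = ln(4.3556); 12t = 1.4715/0.00548493 ≈ 268.2718.
t ≈ 22.3560 years.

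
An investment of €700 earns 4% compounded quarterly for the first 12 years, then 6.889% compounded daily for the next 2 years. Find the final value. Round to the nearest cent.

€1,295.26

Phase 1: 700·(1 + 0.01)^48 ≈ 1,128.5583.
Phase 2: 1,128.5583·(1 + 0.06889/365)^730 ≈ 1,295.2555.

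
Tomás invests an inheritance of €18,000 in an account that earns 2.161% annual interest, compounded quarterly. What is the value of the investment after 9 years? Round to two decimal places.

€21,853.00

Periodic rate = 2.161%/4 = 0.0054025; periods = 4·9 = 36.
A = 18,000·(1 + 0.0054025)^36 ≈ 18,000·1.2140556338 ≈ 21,853.0014.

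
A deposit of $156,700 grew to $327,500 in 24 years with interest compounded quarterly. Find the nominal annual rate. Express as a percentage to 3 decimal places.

The 96-period growth factor is 327,500/156,700 = 2.08998.
r/4 = 2.08998^(1/96) − 1 ≈ 0.00770825, so r ≈ 4·0.00770825 = 3.08330%.

3.083%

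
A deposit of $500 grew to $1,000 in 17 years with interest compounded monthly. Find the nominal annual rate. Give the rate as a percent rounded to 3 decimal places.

4.084%

The 204-period growth factor is 1,000/500 = 2.
r/12 = 2^(1/204) − 1 ≈ 0.00340356, so r ≈ 12·0.00340356 = 4.08427%.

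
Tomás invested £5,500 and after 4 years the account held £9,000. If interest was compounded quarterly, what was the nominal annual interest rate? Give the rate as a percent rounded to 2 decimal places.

(1 + r/4)^16 = 9,000/5,500 = 1.63636.
1 + r/4 = 1.63636^(1/16) ≈ 1.031258, so r/4 ≈ 0.0312584.
r ≈ 4·0.0312584 = 12.50335%.

12.50%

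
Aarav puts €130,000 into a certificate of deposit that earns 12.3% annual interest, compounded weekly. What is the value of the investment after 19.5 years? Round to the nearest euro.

€1,426,818

Periodic rate = 12.3%/52 = 0.00236538; periods = 52·19.5 = 1014.
A = 130,000·(1 + 0.123/52)^1014 ≈ 130,000·10.97552482449 ≈ 1,426,818.2272.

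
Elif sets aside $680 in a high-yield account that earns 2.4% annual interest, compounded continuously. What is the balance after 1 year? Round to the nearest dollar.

A = P·e^(rt) = 680·e^(0.024·1) = 680·e^0.024.
e^0.024 ≈ 1.02429032, so A ≈ 696.5174.

$697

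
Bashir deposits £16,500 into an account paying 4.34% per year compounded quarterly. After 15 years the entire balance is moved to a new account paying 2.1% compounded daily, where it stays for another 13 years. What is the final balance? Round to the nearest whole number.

£41,423

Phase 1: 16,500·(1 + 0.01085)^60 ≈ 31,527.3066.
Phase 2: 31,527.3066·(1 + 0.021/365)^4745 ≈ 41,423.4105.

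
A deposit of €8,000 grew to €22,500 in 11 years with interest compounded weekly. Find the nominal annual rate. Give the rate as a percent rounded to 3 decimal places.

(1 + r/52)^572 = 22,500/8,000 = 2.8125.
1 + r/52 = 2.8125^(1/572) ≈ 1.001809, so r/52 ≈ 0.00180946.
r ≈ 52·0.00180946 = 9.40917%.

9.409%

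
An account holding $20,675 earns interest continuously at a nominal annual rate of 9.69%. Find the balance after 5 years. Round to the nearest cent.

$33,563.03

A = P·e^(rt) = 20,675·e^(0.0969·5) = 20,675·e^0.4845.
e^0.4845 ≈ 1.6233631243, so A ≈ 33,563.0326.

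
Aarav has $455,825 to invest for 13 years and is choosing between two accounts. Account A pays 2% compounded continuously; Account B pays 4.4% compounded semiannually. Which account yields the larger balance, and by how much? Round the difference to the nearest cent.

Account A growth factor: e^(0.02·13) = e^0.26 ≈ 1.29693008667; balance ≈ 591,173.1568.
Account B growth factor: (1 + 0.022)^26 ≈ 1.76085376701; balance ≈ 802,641.1683.
Account B is larger by 211,468.0116.

Account B, by $211,468.01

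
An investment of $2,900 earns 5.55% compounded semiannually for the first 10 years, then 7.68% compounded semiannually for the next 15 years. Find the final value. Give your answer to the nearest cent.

$15,527.02

After 10 years at 5.55%: 2,900 × 1.7288197252 ≈ 5,013.5772.
Then 15 years at 7.68%: 5,013.5772 × 3.0969941406 ≈ 15,527.0192.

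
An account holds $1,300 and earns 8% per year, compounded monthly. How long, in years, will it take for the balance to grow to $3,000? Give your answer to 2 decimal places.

(1 + 0.00666667)^(12t) = 3,000/1,300 = 2.3077.
12t·ln(1 + 0.00666667) = ln(2.3077); 12t = 0.83625/0.00664454 ≈ 125.8549.
t ≈ 10.4879 years.

10.49 years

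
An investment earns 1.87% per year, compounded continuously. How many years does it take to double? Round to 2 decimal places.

e^(0.0187t) = 2, so 0.0187t = ln 2 ≈ 0.69315.
t ≈ 0.69315/0.0187 ≈ 37.0667.

37.07 years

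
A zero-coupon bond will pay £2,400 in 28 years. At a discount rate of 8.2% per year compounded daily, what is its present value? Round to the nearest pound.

Growth factor = (1 + 0.082/365)^10220 ≈ 9.931803985.
P = 2,400/9.931803985 ≈ 241.6479.

£242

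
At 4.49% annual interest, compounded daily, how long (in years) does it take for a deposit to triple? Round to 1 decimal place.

(1 + 0.000123014)^(365t) = 3.
365t = ln 3 / ln(1 + 0.000123014) ≈ 1.0986/0.000123006 ≈ 8931.3619.
t ≈ 24.4695.

24.5 years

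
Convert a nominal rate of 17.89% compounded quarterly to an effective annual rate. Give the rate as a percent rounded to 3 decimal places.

EAR = (1 + 17.89%/4)^4 − 1 = (1 + 0.044725)^4 − 1.
(1 + 0.044725)^4 ≈ 1.191264, so EAR ≈ 19.12638%.

19.126%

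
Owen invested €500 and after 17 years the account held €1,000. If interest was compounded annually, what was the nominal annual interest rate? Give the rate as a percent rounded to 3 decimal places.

(1 + r)^17 = 1,000/500 = 2.
1 + r = 2^(1/17) ≈ 1.041616, so r ≈ 0.041616.
r ≈ 4.16160%.

4.162%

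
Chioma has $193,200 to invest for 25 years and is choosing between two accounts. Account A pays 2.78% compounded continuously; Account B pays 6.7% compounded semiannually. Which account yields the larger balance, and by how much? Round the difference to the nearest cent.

Account B, by $616,415.28

A: e^(0.0278·25) = e^0.695 ≈ 2.00370907394, so 193,200 × 2.00370907394 ≈ 387,116.5931.
B: (1 + 0.0335)^50 ≈ 5.194264348832, so 193,200 × 5.194264348832 ≈ 1,003,531.8722.
Difference ≈ 616,415.2791 in favor of B.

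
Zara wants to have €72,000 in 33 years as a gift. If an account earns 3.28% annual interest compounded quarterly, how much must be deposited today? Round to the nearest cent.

Periodic rate = 3.28%/4 = 0.0082; 132 periods.
P = 72,000/(1 + 0.0082)^132 ≈ 72,000/2.9387557338 ≈ 24,500.1649.

€24,500.16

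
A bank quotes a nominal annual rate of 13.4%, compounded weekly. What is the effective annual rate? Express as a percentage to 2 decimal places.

EAR = (1 + 13.4%/52)^52 − 1 = (1 + 0.00257692)^52 − 1.
(1 + 0.00257692)^52 ≈ 1.143196, so EAR ≈ 14.31958%.

14.32%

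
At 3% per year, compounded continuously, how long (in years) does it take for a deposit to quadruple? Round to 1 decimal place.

e^(0.03t) = 4, so 0.03t = ln 4 ≈ 1.3863.
t ≈ 1.3863/0.03 ≈ 46.2098.

46.2 years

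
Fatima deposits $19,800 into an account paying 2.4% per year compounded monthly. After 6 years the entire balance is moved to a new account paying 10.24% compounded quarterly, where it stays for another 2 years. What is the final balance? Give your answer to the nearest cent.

$27,987.57

After 6 years at 2.4%: 19,800 × 1.1547180386 ≈ 22,863.4172.
Then 2 years at 10.24%: 22,863.4172 × 1.2241202925 ≈ 27,987.5729.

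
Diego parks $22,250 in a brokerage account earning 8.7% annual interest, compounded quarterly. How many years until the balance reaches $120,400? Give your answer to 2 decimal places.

We need (1 + 0.02175)^(4t) = 5.4112, so 4t = ln 5.4112 / ln 1.02175 ≈ 78.4724.
t ≈ 78.4724/4 = 19.6181 years.

19.62 years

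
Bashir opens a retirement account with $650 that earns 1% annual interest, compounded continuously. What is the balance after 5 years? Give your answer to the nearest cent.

A = P·e^(rt) = 650·e^(0.01·5) = 650·e^0.05.
e^0.05 ≈ 1.0512711, so A ≈ 683.3262.

$683.33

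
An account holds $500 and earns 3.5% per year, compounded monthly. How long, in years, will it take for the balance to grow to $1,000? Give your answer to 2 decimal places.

19.83 years

We need (1 + 0.00291667)^(12t) = 2, so 12t = ln 2 / ln 1.002917 ≈ 237.9969.
t ≈ 237.9969/12 = 19.8331 years.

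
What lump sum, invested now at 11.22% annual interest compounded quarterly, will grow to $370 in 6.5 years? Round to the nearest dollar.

Growth factor = (1 + 0.02805)^26 ≈ 2.05291124.
P = 370/2.05291124 ≈ 180.2319.

$180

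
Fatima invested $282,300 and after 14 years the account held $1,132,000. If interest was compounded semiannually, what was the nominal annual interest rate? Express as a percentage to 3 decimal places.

(1 + r/2)^28 = 1,132,000/282,300 = 4.00992.
1 + r/2 = 4.00992^(1/28) ≈ 1.05085, so r/2 ≈ 0.0508496.
r ≈ 2·0.0508496 = 10.16992%.

10.170%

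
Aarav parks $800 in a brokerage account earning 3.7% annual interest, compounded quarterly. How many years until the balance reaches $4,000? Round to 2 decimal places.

43.70 years

(1 + 0.00925)^(4t) = 4,000/800 = 5.
4t·ln(1 + 0.00925) = ln(5); 4t = 1.6094/0.00920748 ≈ 174.7968.
t ≈ 43.6992 years.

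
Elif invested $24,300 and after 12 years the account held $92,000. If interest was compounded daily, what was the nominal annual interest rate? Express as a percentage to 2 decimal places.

11.10%

(1 + r/365)^4380 = 92,000/24,300 = 3.78601.
1 + r/365 = 3.78601^(1/4380) ≈ 1.000304, so r/365 ≈ 0.000303999.
r ≈ 365·0.000303999 = 11.09595%.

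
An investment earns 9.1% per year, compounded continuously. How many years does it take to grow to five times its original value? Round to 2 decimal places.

17.69 years

e^(0.091t) = 5, so 0.091t = ln 5 ≈ 1.6094.
t ≈ 1.6094/0.091 ≈ 17.6861.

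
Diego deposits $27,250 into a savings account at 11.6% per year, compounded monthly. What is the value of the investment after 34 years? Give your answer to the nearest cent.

Growth factor = (1 + 0.116/12)^408 ≈ 50.6560817646.
A ≈ 27,250 × 50.6560817646 ≈ 1,380,378.2281.

$1,380,378.23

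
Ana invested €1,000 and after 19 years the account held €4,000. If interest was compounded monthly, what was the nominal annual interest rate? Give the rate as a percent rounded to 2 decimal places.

7.32%

The 228-period growth factor is 4,000/1,000 = 4.
r/12 = 4^(1/228) − 1 ≈ 0.00609876, so r ≈ 12·0.00609876 = 7.31851%.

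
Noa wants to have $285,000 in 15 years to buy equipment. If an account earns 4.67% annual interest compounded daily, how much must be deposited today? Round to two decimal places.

Periodic rate = 4.67%/365 = 0.000127945; 5475 periods.
P = 285,000/(1 + 0.0467/365)^5475 ≈ 285,000/2.01466955826 ≈ 141,462.4045.

$141,462.40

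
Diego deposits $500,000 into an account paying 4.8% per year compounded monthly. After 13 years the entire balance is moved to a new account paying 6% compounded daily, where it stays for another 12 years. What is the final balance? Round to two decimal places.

$1,914,677.05

After 13 years at 4.8%: 500,000 × 1.864057042599 ≈ 932,028.5213.
Then 12 years at 6%: 932,028.5213 × 2.054311650145 ≈ 1,914,677.0496.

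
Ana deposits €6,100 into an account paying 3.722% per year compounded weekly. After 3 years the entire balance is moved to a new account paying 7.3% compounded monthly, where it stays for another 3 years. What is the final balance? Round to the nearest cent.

€8,484.54

Phase 1: 6,100·(1 + 0.03722/52)^156 ≈ 6,820.3366.
Phase 2: 6,820.3366·(1 + 0.073/12)^36 ≈ 8,484.5375.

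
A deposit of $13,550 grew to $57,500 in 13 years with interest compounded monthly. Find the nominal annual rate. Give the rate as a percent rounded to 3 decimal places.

The 156-period growth factor is 57,500/13,550 = 4.24354.
r/12 = 4.24354^(1/156) − 1 ≈ 0.00930843, so r ≈ 12·0.00930843 = 11.17012%.

11.170%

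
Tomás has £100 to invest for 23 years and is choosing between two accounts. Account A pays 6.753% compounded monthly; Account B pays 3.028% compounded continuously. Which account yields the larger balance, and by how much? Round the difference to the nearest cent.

Account A, by £269.94

A: (1 + 0.0056275)^276 ≈ 4.7059894, so 100 × 4.7059894 ≈ 470.5989.
B: e^(0.03028·23) = e^0.69644 ≈ 2.00659649, so 100 × 2.00659649 ≈ 200.6596.
Difference ≈ 269.9393 in favor of A.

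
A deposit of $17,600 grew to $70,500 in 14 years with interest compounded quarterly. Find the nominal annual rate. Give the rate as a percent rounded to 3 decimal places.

(1 + r/4)^56 = 70,500/17,600 = 4.00568.
1 + r/4 = 4.00568^(1/56) ≈ 1.02509, so r/4 ≈ 0.0250902.
r ≈ 4·0.0250902 = 10.03608%.

10.036%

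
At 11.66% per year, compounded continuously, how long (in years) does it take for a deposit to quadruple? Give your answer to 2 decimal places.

e^(0.1166t) = 4, so 0.1166t = ln 4 ≈ 1.3863.
t ≈ 1.3863/0.1166 ≈ 11.8893.

11.89 years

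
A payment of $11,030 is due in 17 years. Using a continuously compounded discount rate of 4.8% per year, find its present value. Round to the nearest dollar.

P = A·e^(−rt) = 11,030·e^(−0.816).
e^(−0.816) ≈ 0.44219690928, so P ≈ 4,877.4319.

$4,877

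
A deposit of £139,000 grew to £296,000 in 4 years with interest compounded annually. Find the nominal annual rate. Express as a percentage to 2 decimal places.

20.80%

The 4-period growth factor is 296,000/139,000 = 2.1295.
r = 2.1295^(1/4) − 1 ≈ 0.208006, i.e. 20.80064%.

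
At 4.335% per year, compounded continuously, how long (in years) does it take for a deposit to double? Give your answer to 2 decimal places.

e^(0.04335t) = 2, so 0.04335t = ln 2 ≈ 0.69315.
t ≈ 0.69315/0.04335 ≈ 15.9896.

15.99 years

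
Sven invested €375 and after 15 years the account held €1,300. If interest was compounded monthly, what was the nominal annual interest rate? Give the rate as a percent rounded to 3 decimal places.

8.317%

(1 + r/12)^180 = 1,300/375 = 3.46667.
1 + r/12 = 3.46667^(1/180) ≈ 1.006931, so r/12 ≈ 0.00693054.
r ≈ 12·0.00693054 = 8.31664%.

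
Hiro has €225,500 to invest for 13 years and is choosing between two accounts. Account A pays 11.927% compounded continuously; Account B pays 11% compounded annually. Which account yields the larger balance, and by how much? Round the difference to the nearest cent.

Account A growth factor: e^(0.11927·13) = e^1.55051 ≈ 4.713873645215; balance ≈ 1,062,978.5070.
Account B growth factor: (1 + 0.11)^13 ≈ 3.8832801626; balance ≈ 875,679.6767.
Account A is larger by 187,298.8303.

Account A, by €187,298.83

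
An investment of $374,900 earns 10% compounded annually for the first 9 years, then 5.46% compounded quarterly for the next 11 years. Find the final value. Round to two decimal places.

$1,605,176.14

Phase 1: 374,900·(1 + 0.1)^9 ≈ 883,994.5894.
Phase 2: 883,994.5894·(1 + 0.01365)^44 ≈ 1,605,176.1350.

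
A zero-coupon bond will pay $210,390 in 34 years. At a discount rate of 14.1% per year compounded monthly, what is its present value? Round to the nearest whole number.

$1,791

Periodic rate = 14.1%/12 = 0.01175; 408 periods.
P = 210,390/(1 + 0.01175)^408 ≈ 210,390/117.454843341 ≈ 1,791.2416.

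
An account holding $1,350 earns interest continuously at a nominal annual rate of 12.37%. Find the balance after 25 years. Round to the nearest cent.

$29,743.32

A = P·e^(rt) = 1,350·e^(0.1237·25) = 1,350·e^3.0925.
e^3.0925 ≈ 22.032089406, so A ≈ 29,743.3207.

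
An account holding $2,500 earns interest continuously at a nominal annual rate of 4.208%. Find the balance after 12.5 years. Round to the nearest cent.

A = P·e^(rt) = 2,500·e^(0.04208·12.5) = 2,500·e^0.526.
e^0.526 ≈ 1.692150153, so A ≈ 4,230.3754.

$4,230.38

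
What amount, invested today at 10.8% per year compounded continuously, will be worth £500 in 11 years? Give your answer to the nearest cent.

£152.42

P = A·e^(−rt) = 500·e^(−1.188).
e^(−1.188) ≈ 0.304830315, so P ≈ 152.4152.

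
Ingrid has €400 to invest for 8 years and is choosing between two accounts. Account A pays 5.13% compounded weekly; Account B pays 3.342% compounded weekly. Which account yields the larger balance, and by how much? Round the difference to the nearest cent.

Account A, by €80.29

A: (1 + 0.0513/52)^416 ≈ 1.50711571, so 400 × 1.50711571 ≈ 602.8463.
B: (1 + 0.03342/52)^416 ≈ 1.30639851, so 400 × 1.30639851 ≈ 522.5594.
Difference ≈ 80.2869 in favor of A.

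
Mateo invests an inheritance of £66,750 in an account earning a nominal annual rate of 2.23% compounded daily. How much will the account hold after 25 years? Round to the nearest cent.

£116,563.63

Periodic rate = 2.23%/365 = 0.0000610959; periods = 365·25 = 9125.
A = 66,750·(1 + 0.0223/365)^9125 ≈ 66,750·1.74627154646 ≈ 116,563.6257.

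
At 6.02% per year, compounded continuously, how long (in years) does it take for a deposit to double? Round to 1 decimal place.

e^(0.0602t) = 2, so 0.0602t = ln 2 ≈ 0.69315.
t ≈ 0.69315/0.0602 ≈ 11.5141.

11.5 years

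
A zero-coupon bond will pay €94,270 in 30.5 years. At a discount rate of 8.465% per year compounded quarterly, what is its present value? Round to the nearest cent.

Periodic rate = 8.465%/4 = 0.0211625; 122 periods.
P = 94,270/(1 + 0.0211625)^122 ≈ 94,270/12.869825634 ≈ 7,324.8856.

€7,324.89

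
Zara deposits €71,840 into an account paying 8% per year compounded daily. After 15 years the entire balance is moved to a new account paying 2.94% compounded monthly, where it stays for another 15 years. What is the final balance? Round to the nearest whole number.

Phase 1: 71,840·(1 + 0.08/365)^5475 ≈ 238,485.8397.
Phase 2: 238,485.8397·(1 + 0.00245)^180 ≈ 370,469.3044.

€370,469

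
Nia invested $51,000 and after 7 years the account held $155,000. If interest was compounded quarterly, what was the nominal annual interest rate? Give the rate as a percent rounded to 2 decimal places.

(1 + r/4)^28 = 155,000/51,000 = 3.03922.
1 + r/4 = 3.03922^(1/28) ≈ 1.040499, so r/4 ≈ 0.0404986.
r ≈ 4·0.0404986 = 16.19942%.

16.20%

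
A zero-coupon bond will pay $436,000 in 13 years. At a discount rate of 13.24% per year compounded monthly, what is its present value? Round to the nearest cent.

Periodic rate = 13.24%/12 = 0.0110333; 156 periods.
P = 436,000/(1 + 0.1324/12)^156 ≈ 436,000/5.53877846932 ≈ 78,717.7177.

$78,717.72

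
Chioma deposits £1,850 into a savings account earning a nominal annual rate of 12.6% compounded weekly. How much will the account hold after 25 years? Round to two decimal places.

£43,007.54

Periodic rate = 12.6%/52 = 0.00242308; periods = 52·25 = 1300.
A = 1,850·(1 + 0.126/52)^1300 ≈ 1,850·23.24731886 ≈ 43,007.5399.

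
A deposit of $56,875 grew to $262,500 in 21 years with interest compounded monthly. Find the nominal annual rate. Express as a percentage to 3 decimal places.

7.305%

(1 + r/12)^252 = 262,500/56,875 = 4.61538.
1 + r/12 = 4.61538^(1/252) ≈ 1.006087, so r/12 ≈ 0.00608748.
r ≈ 12·0.00608748 = 7.30498%.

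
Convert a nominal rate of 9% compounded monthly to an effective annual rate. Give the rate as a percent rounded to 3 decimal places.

9.381%

One year is 12 periods at 0.0075 each: (1 + 0.0075)^12 ≈ 1.093807.
EAR = 1.093807 − 1 ≈ 9.38069%.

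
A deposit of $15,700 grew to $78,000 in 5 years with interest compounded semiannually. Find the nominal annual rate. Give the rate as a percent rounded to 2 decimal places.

34.77%

The 10-period growth factor is 78,000/15,700 = 4.96815.
r/2 = 4.96815^(1/10) − 1 ≈ 0.173869, so r ≈ 2·0.173869 = 34.77373%.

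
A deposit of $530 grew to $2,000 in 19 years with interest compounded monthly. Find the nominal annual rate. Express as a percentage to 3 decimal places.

(1 + r/12)^228 = 2,000/530 = 3.77358.
1 + r/12 = 3.77358^(1/228) ≈ 1.005842, so r/12 ≈ 0.00584167.
r ≈ 12·0.00584167 = 7.01000%.

7.010%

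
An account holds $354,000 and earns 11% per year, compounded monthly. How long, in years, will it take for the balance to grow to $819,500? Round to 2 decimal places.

7.67 years

We need (1 + 0.00916667)^(12t) = 2.315, so 12t = ln 2.315 / ln 1.009167 ≈ 91.9897.
t ≈ 91.9897/12 = 7.6658 years.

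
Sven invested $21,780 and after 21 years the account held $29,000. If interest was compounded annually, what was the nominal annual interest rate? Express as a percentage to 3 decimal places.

(1 + r)^21 = 29,000/21,780 = 1.3315.
1 + r = 1.3315^(1/21) ≈ 1.013727, so r ≈ 0.0137269.
r ≈ 1.37269%.

1.373%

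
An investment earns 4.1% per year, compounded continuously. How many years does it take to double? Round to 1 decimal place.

16.9 years

e^(0.041t) = 2, so 0.041t = ln 2 ≈ 0.69315.
t ≈ 0.69315/0.041 ≈ 16.9060.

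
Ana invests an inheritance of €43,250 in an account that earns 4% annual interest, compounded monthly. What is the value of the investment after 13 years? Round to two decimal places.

Periodic rate = 4%/12 = 0.00333333; periods = 12·13 = 156.
A = 43,250·(1 + 0.04/12)^156 ≈ 43,250·1.6805737525 ≈ 72,684.8148.

€72,684.81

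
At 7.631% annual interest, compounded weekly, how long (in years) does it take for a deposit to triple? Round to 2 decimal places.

14.41 years

(1 + 0.0014675)^(52t) = 3.
52t = ln 3 / ln(1 + 0.0014675) ≈ 1.0986/0.00146642 ≈ 749.1776.
t ≈ 14.4073.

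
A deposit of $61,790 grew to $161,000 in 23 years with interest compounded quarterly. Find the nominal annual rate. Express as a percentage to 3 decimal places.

4.185%

(1 + r/4)^92 = 161,000/61,790 = 2.6056.
1 + r/4 = 2.6056^(1/92) ≈ 1.010464, so r/4 ≈ 0.0104637.
r ≈ 4·0.0104637 = 4.18550%.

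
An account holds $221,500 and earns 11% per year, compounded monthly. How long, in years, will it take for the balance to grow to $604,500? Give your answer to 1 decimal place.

9.2 years

(1 + 0.00916667)^(12t) = 604,500/221,500 = 2.7291.
12t·ln(1 + 0.00916667) = ln(2.7291); 12t = 1.004/0.00912491 ≈ 110.0262.
t ≈ 9.1689 years.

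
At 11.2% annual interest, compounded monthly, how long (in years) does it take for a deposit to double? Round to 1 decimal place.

(1 + 0.00933333)^(12t) = 2.
12t = ln 2 / ln(1 + 0.00933333) ≈ 0.69315/0.00929005 ≈ 74.6118.
t ≈ 6.2177.

6.2 years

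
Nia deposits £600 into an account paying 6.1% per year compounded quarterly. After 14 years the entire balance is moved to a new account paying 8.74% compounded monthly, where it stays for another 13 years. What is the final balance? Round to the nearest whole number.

Phase 1: 600·(1 + 0.01525)^56 ≈ 1,400.3582.
Phase 2: 1,400.3582·(1 + 0.0874/12)^156 ≈ 4,344.0644.

£4,344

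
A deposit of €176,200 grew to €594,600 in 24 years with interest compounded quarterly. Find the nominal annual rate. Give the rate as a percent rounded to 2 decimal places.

(1 + r/4)^96 = 594,600/176,200 = 3.37457.
1 + r/4 = 3.37457^(1/96) ≈ 1.01275, so r/4 ≈ 0.0127501.
r ≈ 4·0.0127501 = 5.10003%.

5.10%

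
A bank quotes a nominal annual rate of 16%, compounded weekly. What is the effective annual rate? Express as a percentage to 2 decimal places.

EAR = (1 + 16%/52)^52 − 1 = (1 + 0.00307692)^52 − 1.
(1 + 0.00307692)^52 ≈ 1.173223, so EAR ≈ 17.32226%.

17.32%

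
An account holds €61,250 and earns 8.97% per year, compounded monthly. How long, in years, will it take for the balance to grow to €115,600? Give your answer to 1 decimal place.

7.1 years

We need (1 + 0.007475)^(12t) = 1.8873, so 12t = ln 1.8873 / ln 1.007475 ≈ 85.2900.
t ≈ 85.2900/12 = 7.1075 years.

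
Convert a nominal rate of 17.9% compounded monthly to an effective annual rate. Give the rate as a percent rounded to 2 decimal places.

19.44%

EAR = (1 + 17.9%/12)^12 − 1 = (1 + 0.0149167)^12 − 1.
(1 + 0.0149167)^12 ≈ 1.194441, so EAR ≈ 19.44408%.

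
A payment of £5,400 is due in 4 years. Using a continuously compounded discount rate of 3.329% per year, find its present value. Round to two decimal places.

£4,726.76

P = A·e^(−rt) = 5,400·e^(−0.13316).
e^(−0.13316) ≈ 0.8753250289, so P ≈ 4,726.7552.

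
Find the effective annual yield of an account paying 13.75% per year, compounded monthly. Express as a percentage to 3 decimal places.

14.651%

EAR = (1 + 13.75%/12)^12 − 1 = (1 + 0.0114583)^12 − 1.
(1 + 0.0114583)^12 ≈ 1.146505, so EAR ≈ 14.65050%.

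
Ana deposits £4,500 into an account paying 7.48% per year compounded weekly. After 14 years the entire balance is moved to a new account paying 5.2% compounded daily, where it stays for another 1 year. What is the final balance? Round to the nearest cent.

After 14 years at 7.48%: 4,500 × 2.8475174458 ≈ 12,813.8285.
Then 1 years at 5.2%: 12,813.8285 × 1.0533718411 ≈ 13,497.7261.

£13,497.73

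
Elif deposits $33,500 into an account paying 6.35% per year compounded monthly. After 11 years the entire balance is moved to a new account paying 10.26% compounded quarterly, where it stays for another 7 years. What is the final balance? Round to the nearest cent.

$136,639.69

Phase 1: 33,500·(1 + 0.0635/12)^132 ≈ 67,235.6638.
Phase 2: 67,235.6638·(1 + 0.02565)^28 ≈ 136,639.6872.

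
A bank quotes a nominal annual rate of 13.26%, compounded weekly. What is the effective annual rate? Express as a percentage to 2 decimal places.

One year is 52 periods at 0.00255 each: (1 + 0.00255)^52 ≈ 1.1416.
EAR = 1.1416 − 1 ≈ 14.16005%.

14.16%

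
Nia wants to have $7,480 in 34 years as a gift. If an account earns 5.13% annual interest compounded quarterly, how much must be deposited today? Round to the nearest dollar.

Growth factor = (1 + 0.012825)^136 ≈ 5.658223853.
P = 7,480/5.658223853 ≈ 1,321.9696.

$1,322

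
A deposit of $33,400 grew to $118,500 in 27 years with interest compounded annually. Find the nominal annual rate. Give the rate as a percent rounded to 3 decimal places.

(1 + r)^27 = 118,500/33,400 = 3.5479.
1 + r = 3.5479^(1/27) ≈ 1.048019, so r ≈ 0.0480194.
r ≈ 4.80194%.

4.802%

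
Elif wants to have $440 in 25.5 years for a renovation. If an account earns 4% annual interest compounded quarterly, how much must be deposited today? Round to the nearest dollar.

Periodic rate = 4%/4 = 0.01; 102 periods.
P = 440/(1 + 0.01)^102 ≈ 440/2.75918059 ≈ 159.4676.

$159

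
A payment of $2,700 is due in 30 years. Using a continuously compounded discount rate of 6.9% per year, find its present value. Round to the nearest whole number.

P = A·e^(−rt) = 2,700·e^(−2.07).
e^(−2.07) ≈ 0.1261857817, so P ≈ 340.7016.

$341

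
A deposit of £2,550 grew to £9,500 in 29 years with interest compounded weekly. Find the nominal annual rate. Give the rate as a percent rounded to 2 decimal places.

The 1508-period growth factor is 9,500/2,550 = 3.72549.
r/52 = 3.72549^(1/1508) − 1 ≈ 0.000872528, so r ≈ 52·0.000872528 = 4.53715%.

4.54%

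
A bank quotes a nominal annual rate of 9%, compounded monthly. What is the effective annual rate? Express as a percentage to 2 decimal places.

EAR = (1 + 9%/12)^12 − 1 = (1 + 0.0075)^12 − 1.
(1 + 0.0075)^12 ≈ 1.093807, so EAR ≈ 9.38069%.

9.38%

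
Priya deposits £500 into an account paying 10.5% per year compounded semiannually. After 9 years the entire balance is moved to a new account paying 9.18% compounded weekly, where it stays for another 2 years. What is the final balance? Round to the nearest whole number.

After 9 years at 10.5%: 500 × 2.511874176 ≈ 1,255.9371.
Then 2 years at 9.18%: 1,255.9371 × 1.201340634 ≈ 1,508.8083.

£1,509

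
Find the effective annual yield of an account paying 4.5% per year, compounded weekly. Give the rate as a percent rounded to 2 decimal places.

4.60%

EAR = (1 + 4.5%/52)^52 − 1 = (1 + 0.000865385)^52 − 1.
(1 + 0.000865385)^52 ≈ 1.046008, so EAR ≈ 4.60075%.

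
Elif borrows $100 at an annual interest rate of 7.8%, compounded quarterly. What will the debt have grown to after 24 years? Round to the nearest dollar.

$639

Periodic rate = 7.8%/4 = 0.0195; periods = 4·24 = 96.
A = 100·(1 + 0.0195)^96 ≈ 100·6.38519391 ≈ 638.5194.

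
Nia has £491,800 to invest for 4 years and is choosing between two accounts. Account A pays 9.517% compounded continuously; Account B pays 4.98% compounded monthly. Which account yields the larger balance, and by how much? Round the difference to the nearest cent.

Account A, by £119,682.58

Account A growth factor: e^(0.09517·4) = e^0.38068 ≈ 1.46327928111; balance ≈ 719,640.7505.
Account B growth factor: (1 + 0.00415)^48 ≈ 1.21992307079; balance ≈ 599,958.1662.
Account A is larger by 119,682.5842.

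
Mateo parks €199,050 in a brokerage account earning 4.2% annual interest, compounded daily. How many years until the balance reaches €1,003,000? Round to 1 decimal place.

We need (1 + 0.000115068)^(365t) = 5.0389, so 365t = ln 5.0389 / ln 1.000115 ≈ 14055.0010.
t ≈ 14055.0010/365 = 38.5069 years.

38.5 years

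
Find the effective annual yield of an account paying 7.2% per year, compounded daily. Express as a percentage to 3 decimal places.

7.465%

One year is 365 periods at 0.00019726 each: (1 + 0.00019726)^365 ≈ 1.074648.
EAR = 1.074648 − 1 ≈ 7.46477%.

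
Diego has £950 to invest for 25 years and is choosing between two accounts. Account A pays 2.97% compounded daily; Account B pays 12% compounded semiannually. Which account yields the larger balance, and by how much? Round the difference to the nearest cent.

A: (1 + 0.0297/365)^9125 ≈ 2.101118439, so 950 × 2.101118439 ≈ 1,996.0625.
B: (1 + 0.06)^50 ≈ 18.420154275, so 950 × 18.420154275 ≈ 17,499.1466.
Difference ≈ 15,503.0840 in favor of B.

Account B, by £15,503.08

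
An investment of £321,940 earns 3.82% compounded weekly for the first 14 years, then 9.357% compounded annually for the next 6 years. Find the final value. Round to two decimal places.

Phase 1: 321,940·(1 + 0.0382/52)^728 ≈ 549,478.0638.
Phase 2: 549,478.0638·(1 + 0.09357)^6 ≈ 939,787.9785.

£939,787.98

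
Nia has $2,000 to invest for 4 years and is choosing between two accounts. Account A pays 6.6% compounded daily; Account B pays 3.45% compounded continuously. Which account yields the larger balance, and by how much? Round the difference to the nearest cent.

Account A growth factor: (1 + 0.066/365)^1460 ≈ 1.302097121; balance ≈ 2,604.1942.
Account B growth factor: e^(0.0345·4) = e^0.138 ≈ 1.14797555; balance ≈ 2,295.9511.
Account A is larger by 308.2431.

Account A, by $308.24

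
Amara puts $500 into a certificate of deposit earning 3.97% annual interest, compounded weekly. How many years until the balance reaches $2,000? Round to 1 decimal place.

We need (1 + 0.000763462)^(52t) = 4, so 52t = ln 4 / ln 1.000763 ≈ 1816.4942.
t ≈ 1816.4942/52 = 34.9326 years.

34.9 years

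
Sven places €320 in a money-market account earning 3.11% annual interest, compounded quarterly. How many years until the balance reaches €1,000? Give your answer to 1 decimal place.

36.8 years

(1 + 0.007775)^(4t) = 1,000/320 = 3.125.
4t·ln(1 + 0.007775) = ln(3.125); 4t = 1.1394/0.00774493 ≈ 147.1200.
t ≈ 36.7800 years.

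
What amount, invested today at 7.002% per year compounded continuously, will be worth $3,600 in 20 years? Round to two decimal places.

P = A·e^(−rt) = 3,600·e^(−1.4004).
e^(−1.4004) ≈ 0.2464983449, so P ≈ 887.3940.

$887.39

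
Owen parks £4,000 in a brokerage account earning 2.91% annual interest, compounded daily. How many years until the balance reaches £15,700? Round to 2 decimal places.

46.99 years

(1 + 0.000079726)^(365t) = 15,700/4,000 = 3.925.
365t·ln(1 + 0.000079726) = ln(3.925); 365t = 1.3674/7.97228e-05 ≈ 17151.4987.
t ≈ 46.9904 years.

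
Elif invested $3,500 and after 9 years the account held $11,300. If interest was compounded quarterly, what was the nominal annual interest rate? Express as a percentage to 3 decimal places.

The 36-period growth factor is 11,300/3,500 = 3.22857.
r/4 = 3.22857^(1/36) − 1 ≈ 0.0330924, so r ≈ 4·0.0330924 = 13.23697%.

13.237%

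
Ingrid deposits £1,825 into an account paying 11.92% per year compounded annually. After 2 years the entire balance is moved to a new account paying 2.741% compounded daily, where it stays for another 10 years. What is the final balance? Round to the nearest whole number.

Phase 1: 1,825·(1 + 0.1192)^2 ≈ 2,286.0108.
Phase 2: 2,286.0108·(1 + 0.02741/365)^3650 ≈ 3,006.8649.

£3,007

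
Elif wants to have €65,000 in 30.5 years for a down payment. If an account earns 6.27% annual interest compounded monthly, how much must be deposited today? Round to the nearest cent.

€9,650.56

Growth factor = (1 + 0.005225)^366 ≈ 6.7353604038.
P = 65,000/6.7353604038 ≈ 9,650.5600.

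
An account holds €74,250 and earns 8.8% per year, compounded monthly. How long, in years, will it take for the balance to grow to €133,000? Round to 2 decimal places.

6.65 years

(1 + 0.00733333)^(12t) = 133,000/74,250 = 1.7912.
12t·ln(1 + 0.00733333) = ln(1.7912); 12t = 0.58291/0.00730658 ≈ 79.7790.
t ≈ 6.6483 years.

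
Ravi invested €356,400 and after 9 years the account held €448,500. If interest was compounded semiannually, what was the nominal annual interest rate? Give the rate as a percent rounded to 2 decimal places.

(1 + r/2)^18 = 448,500/356,400 = 1.25842.
1 + r/2 = 1.25842^(1/18) ≈ 1.012852, so r/2 ≈ 0.0128516.
r ≈ 2·0.0128516 = 2.57032%.

2.57%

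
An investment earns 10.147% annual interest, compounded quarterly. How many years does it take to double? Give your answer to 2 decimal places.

6.92 years

(1 + 0.0253675)^(4t) = 2.
4t = ln 2 / ln(1 + 0.0253675) ≈ 0.69315/0.0250511 ≈ 27.6693.
t ≈ 6.9173.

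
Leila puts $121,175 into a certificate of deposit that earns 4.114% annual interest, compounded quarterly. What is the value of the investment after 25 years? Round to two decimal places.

Periodic rate = 4.114%/4 = 0.010285; periods = 4·25 = 100.
A = 121,175·(1 + 0.010285)^100 ≈ 121,175·2.78221375795 ≈ 337,134.7521.

$337,134.75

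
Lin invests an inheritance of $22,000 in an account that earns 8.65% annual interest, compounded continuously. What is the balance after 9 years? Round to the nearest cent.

A = P·e^(rt) = 22,000·e^(0.0865·9) = 22,000·e^0.7785.
e^0.7785 ≈ 2.17820251, so A ≈ 47,920.4552.

$47,920.46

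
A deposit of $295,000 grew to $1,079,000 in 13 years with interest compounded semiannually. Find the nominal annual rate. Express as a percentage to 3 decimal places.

10.228%

(1 + r/2)^26 = 1,079,000/295,000 = 3.65763.
1 + r/2 = 3.65763^(1/26) ≈ 1.051142, so r/2 ≈ 0.0511423.
r ≈ 2·0.0511423 = 10.22846%.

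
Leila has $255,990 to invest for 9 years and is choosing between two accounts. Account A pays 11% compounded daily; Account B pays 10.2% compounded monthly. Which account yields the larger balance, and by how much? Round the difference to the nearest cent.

Account A growth factor: (1 + 0.11/365)^3285 ≈ 2.69083310973; balance ≈ 688,826.3678.
Account B growth factor: (1 + 0.0085)^108 ≈ 2.49458022489; balance ≈ 638,587.5918.
Account A is larger by 50,238.7760.

Account A, by $50,238.78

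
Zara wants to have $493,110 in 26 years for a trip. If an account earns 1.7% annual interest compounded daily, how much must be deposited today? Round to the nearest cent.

Growth factor = (1 + 0.017/365)^9490 ≈ 1.55579972677.
P = 493,110/1.55579972677 ≈ 316,949.5350.

$316,949.54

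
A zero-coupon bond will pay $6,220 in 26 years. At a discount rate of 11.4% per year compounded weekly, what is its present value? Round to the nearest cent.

Periodic rate = 11.4%/52 = 0.00219231; 1352 periods.
P = 6,220/(1 + 0.114/52)^1352 ≈ 6,220/19.31256153 ≈ 322.0702.

$322.07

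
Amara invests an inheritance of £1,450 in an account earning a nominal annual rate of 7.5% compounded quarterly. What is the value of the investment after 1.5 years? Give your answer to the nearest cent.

Periodic rate = 7.5%/4 = 0.01875; periods = 4·1.5 = 6.
A = 1,450·(1 + 0.01875)^6 ≈ 1,450·1.117907141 ≈ 1,620.9654.

£1,620.97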